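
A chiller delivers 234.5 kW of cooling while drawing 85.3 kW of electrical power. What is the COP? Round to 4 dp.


COP = 234.5 / 85.3 = 2.7491

2.7491


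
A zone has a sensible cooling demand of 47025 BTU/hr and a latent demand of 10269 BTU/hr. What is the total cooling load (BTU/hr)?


Qt = 47025 + 10269 = 57294 BTU/hr

57294 BTU/hr


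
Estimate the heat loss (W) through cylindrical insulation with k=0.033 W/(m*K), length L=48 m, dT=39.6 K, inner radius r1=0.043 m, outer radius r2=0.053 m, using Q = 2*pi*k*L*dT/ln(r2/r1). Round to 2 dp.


Q = 2*pi*0.033*48*39.6/ln(0.053/0.043) = 1884.92 W

1884.92 W


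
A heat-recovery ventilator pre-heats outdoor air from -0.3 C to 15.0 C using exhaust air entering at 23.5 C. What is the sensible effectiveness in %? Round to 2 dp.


eff = (15.0-(-0.3))/(23.5-(-0.3))*100 = 64.29 %

64.29 %


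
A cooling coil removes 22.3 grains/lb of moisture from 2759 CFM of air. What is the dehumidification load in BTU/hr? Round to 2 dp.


Q = 0.68 * 2759 * 22.3 = 41837.48 BTU/hr

41837.48 BTU/hr


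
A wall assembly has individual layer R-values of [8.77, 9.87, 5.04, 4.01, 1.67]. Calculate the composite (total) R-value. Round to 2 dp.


R_total = 8.77 + 9.87 + 5.04 + 4.01 + 1.67 = 29.36

29.36


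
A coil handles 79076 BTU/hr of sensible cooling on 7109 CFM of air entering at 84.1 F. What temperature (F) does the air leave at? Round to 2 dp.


dT = 79076/(1.08*7109) = 10.2994
T_leave = 84.1 - 10.2994 = 73.80 F

73.80 F


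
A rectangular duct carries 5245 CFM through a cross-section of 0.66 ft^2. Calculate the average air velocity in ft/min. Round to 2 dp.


V = 5245 / 0.66 = 7946.97 ft/min

7946.97 ft/min


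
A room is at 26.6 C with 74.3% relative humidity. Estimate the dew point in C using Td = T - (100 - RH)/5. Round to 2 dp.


Td = 26.6 - (100-74.3)/5 = 21.46 C

21.46 C


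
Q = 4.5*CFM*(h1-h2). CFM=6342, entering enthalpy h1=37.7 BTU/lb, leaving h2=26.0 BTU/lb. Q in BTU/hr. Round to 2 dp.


Q = 4.5 * 6342 * (37.7 - 26.0) = 333906.30 BTU/hr

333906.30 BTU/hr


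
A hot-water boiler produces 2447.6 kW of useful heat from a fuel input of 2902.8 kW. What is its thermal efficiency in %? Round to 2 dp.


eta = (2447.6/2902.8)*100 = 84.32 %

84.32 %


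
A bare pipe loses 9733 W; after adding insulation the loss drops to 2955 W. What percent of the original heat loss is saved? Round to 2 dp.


Savings = ((9733-2955)/9733)*100 = 69.64 %

69.64 %


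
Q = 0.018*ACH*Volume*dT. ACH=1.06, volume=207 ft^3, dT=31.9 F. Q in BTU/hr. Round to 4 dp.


Q = 0.018 * 1.06 * 207 * 31.9 = 125.9910 BTU/hr

125.9910 BTU/hr


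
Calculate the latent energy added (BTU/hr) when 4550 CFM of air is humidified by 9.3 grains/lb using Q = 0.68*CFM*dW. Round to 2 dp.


Q = 0.68 * 4550 * 9.3 = 28774.20 BTU/hr

28774.20 BTU/hr


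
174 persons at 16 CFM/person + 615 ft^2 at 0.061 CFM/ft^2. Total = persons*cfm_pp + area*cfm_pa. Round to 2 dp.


Total = 174*16 + 615*0.061 = 2821.52 CFM

2821.52 CFM


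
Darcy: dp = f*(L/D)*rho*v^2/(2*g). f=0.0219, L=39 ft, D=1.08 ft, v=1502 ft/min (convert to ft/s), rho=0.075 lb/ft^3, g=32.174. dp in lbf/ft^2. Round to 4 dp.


v_fps = 1502/60 = 25.0333 ft/s
dp = 0.0219*(39/1.08)*0.075*25.0333^2/(2*32.174) = 0.5776 lbf/ft^2

0.5776 lbf/ft^2


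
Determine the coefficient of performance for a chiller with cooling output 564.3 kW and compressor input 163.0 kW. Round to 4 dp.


COP = 564.3 / 163.0 = 3.4620

3.4620


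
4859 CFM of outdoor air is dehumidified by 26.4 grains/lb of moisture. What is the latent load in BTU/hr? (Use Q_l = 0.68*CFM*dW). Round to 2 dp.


Q = 0.68 * 4859 * 26.4 = 87228.77 BTU/hr

87228.77 BTU/hr


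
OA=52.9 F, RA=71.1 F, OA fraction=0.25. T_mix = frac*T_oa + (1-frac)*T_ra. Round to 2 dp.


T_mix = 0.25*52.9 + 0.75*71.1 = 66.55 F

66.55 F


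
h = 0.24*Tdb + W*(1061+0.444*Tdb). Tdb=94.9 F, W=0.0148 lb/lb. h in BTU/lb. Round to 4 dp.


h = 0.24*94.9 + 0.0148*(1061+0.444*94.9) = 39.1024 BTU/lb

39.1024 BTU/lb


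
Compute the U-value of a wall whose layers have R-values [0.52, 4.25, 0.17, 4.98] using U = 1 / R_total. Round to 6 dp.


R_total = 0.52 + 4.25 + 0.17 + 4.98 = 9.92
U = 1/9.92 = 0.100806

0.100806


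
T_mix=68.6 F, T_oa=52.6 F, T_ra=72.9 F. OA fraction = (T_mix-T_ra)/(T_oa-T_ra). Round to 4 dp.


frac = (68.6 - 72.9) / (52.6 - 72.9) = 0.2118

0.2118


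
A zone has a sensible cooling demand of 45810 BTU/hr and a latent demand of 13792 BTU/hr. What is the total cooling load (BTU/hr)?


Qt = 45810 + 13792 = 59602 BTU/hr

59602 BTU/hr


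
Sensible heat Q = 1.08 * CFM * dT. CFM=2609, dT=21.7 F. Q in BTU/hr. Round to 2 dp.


Q = 1.08 * 2609 * 21.7 = 61144.52 BTU/hr

61144.52 BTU/hr


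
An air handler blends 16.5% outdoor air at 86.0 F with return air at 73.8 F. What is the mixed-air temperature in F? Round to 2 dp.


T_mix = 73.8 + (16.5/100)*(86.0-73.8) = 75.81 F

75.81 F


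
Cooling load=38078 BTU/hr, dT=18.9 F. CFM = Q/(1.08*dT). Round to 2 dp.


CFM = 38078 / (1.08 * 18.9) = 1865.47

1865.47 CFM


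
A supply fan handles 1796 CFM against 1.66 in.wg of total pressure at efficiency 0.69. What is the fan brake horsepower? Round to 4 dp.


BHP = 1796 * 1.66 / (6356 * 0.69) = 0.6798 hp

0.6798 hp


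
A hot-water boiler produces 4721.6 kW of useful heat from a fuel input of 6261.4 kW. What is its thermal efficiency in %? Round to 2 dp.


eta = (4721.6/6261.4)*100 = 75.41 %

75.41 %


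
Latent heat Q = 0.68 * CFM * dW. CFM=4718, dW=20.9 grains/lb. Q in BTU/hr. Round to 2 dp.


Q = 0.68 * 4718 * 20.9 = 67052.22 BTU/hr

67052.22 BTU/hr


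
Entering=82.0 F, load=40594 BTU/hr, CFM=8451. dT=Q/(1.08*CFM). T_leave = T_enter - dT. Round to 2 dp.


dT = 40594/(1.08*8451) = 4.4476
T_leave = 82.0 - 4.4476 = 77.55 F

77.55 F


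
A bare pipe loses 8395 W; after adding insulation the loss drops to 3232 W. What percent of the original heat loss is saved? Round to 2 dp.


Savings = ((8395-3232)/8395)*100 = 61.50 %

61.50 %


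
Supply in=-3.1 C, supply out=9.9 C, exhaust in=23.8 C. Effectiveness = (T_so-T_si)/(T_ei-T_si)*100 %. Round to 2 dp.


eff = (9.9-(-3.1))/(23.8-(-3.1))*100 = 48.33 %

48.33 %


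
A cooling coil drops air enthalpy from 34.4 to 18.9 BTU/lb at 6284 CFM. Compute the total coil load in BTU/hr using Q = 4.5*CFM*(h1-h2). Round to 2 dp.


Q = 4.5 * 6284 * (34.4 - 18.9) = 438309.00 BTU/hr

438309.00 BTU/hr


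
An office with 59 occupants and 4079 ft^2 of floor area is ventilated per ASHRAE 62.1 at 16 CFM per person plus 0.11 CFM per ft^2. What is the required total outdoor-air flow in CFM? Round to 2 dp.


Total = 59*16 + 4079*0.11 = 1392.69 CFM

1392.69 CFM


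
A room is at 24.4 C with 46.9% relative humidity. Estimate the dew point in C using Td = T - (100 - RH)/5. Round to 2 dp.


Td = 24.4 - (100-46.9)/5 = 13.78 C

13.78 C


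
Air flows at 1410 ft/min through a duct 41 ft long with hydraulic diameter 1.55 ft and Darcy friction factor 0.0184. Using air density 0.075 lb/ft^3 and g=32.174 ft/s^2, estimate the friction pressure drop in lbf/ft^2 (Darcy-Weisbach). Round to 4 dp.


v_fps = 1410/60 = 23.5 ft/s
dp = 0.0184*(41/1.55)*0.075*23.5^2/(2*32.174) = 0.3133 lbf/ft^2

0.3133 lbf/ft^2


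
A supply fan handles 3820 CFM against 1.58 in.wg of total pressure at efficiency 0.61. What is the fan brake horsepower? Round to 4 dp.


BHP = 3820 * 1.58 / (6356 * 0.61) = 1.5567 hp

1.5567 hp


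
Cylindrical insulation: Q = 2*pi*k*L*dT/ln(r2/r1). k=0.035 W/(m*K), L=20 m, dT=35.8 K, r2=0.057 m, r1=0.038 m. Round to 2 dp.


Q = 2*pi*0.035*20*35.8/ln(0.057/0.038) = 388.34 W

388.34 W


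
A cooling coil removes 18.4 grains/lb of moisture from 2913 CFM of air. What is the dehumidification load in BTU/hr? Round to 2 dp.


Q = 0.68 * 2913 * 18.4 = 36447.46 BTU/hr

36447.46 BTU/hr


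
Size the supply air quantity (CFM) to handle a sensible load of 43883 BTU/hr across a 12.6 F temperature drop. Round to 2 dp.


CFM = 43883 / (1.08 * 12.6) = 3224.79

3224.79 CFM


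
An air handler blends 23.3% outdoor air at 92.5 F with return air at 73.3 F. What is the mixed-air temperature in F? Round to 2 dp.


T_mix = 73.3 + (23.3/100)*(92.5-73.3) = 77.77 F

77.77 F


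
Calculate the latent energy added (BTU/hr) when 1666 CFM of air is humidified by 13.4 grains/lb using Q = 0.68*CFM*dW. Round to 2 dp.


Q = 0.68 * 1666 * 13.4 = 15180.59 BTU/hr

15180.59 BTU/hr


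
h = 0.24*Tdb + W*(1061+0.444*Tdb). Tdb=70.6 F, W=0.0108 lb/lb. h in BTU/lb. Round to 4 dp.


h = 0.24*70.6 + 0.0108*(1061+0.444*70.6) = 28.7413 BTU/lb

28.7413 BTU/lb


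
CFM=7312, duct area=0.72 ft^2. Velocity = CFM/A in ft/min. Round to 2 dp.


V = 7312 / 0.72 = 10155.56 ft/min

10155.56 ft/min


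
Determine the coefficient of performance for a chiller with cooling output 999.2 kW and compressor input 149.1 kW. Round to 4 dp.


COP = 999.2 / 149.1 = 6.7015

6.7015


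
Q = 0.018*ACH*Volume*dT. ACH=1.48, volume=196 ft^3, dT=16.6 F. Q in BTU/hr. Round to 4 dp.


Q = 0.018 * 1.48 * 196 * 16.6 = 86.6759 BTU/hr

86.6759 BTU/hr


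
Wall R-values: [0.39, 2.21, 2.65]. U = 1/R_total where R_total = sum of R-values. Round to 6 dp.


R_total = 0.39 + 2.21 + 2.65 = 5.25
U = 1/5.25 = 0.190476

0.190476


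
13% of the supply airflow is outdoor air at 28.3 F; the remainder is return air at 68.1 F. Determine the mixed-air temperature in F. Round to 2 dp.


T_mix = 0.13*28.3 + 0.87*68.1 = 62.93 F

62.93 F


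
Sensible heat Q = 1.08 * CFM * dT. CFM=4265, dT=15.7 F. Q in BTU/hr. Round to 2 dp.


Q = 1.08 * 4265 * 15.7 = 72317.34 BTU/hr

72317.34 BTU/hr


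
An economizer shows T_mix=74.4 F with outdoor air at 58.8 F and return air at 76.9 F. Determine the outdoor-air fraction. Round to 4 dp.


frac = (74.4 - 76.9) / (58.8 - 76.9) = 0.1381

0.1381


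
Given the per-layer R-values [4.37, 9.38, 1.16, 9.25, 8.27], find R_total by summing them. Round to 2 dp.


R_total = 4.37 + 9.38 + 1.16 + 9.25 + 8.27 = 32.43

32.43


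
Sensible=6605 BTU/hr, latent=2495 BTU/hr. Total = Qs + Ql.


Qt = 6605 + 2495 = 9100 BTU/hr

9100 BTU/hr


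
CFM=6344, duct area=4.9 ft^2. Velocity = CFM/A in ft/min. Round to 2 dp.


V = 6344 / 4.9 = 1294.69 ft/min

1294.69 ft/min


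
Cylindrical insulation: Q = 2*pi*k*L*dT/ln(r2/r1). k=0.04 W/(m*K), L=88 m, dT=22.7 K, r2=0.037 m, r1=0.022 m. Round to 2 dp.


Q = 2*pi*0.04*88*22.7/ln(0.037/0.022) = 965.72 W

965.72 W


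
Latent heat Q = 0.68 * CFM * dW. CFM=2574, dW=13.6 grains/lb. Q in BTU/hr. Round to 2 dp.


Q = 0.68 * 2574 * 13.6 = 23804.35 BTU/hr

23804.35 BTU/hr


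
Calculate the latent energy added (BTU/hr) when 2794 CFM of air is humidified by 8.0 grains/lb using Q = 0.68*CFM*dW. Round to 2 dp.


Q = 0.68 * 2794 * 8.0 = 15199.36 BTU/hr

15199.36 BTU/hr


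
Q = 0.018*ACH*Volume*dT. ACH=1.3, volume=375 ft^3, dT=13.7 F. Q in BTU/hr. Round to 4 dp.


Q = 0.018 * 1.3 * 375 * 13.7 = 120.2175 BTU/hr

120.2175 BTU/hr


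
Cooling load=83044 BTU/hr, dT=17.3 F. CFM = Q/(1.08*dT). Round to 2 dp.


CFM = 83044 / (1.08 * 17.3) = 4444.66

4444.66 CFM


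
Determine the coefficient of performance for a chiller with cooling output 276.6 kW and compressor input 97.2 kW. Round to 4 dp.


COP = 276.6 / 97.2 = 2.8457

2.8457


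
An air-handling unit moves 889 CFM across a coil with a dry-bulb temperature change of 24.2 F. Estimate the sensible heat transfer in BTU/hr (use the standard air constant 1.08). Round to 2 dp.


Q = 1.08 * 889 * 24.2 = 23234.90 BTU/hr

23234.90 BTU/hr


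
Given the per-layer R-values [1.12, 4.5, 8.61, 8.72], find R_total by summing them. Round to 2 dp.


R_total = 1.12 + 4.5 + 8.61 + 8.72 = 22.95

22.95


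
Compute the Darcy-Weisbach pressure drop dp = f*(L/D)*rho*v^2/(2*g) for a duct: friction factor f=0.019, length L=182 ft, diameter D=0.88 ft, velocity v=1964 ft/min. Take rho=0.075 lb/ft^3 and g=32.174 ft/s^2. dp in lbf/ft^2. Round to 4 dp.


v_fps = 1964/60 = 32.7333 ft/s
dp = 0.019*(182/0.88)*0.075*32.7333^2/(2*32.174) = 4.9074 lbf/ft^2

4.9074 lbf/ft^2


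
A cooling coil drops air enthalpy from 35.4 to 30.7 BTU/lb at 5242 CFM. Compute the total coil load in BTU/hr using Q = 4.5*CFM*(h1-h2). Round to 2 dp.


Q = 4.5 * 5242 * (35.4 - 30.7) = 110868.30 BTU/hr

110868.30 BTU/hr


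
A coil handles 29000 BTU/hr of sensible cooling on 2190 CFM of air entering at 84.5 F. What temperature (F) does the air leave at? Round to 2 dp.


dT = 29000/(1.08*2190) = 12.2611
T_leave = 84.5 - 12.2611 = 72.24 F

72.24 F


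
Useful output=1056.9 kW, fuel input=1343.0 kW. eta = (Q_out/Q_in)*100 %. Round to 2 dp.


eta = (1056.9/1343.0)*100 = 78.70 %

78.70 %


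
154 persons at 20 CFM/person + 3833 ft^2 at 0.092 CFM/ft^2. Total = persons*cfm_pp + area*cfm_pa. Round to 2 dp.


Total = 154*20 + 3833*0.092 = 3432.64 CFM

3432.64 CFM


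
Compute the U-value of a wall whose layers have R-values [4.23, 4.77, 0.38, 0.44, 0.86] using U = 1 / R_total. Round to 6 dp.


R_total = 4.23 + 4.77 + 0.38 + 0.44 + 0.86 = 10.68
U = 1/10.68 = 0.093633

0.093633


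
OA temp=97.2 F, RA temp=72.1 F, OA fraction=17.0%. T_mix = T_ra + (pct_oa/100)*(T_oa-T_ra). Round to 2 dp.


T_mix = 72.1 + (17.0/100)*(97.2-72.1) = 76.37 F

76.37 F


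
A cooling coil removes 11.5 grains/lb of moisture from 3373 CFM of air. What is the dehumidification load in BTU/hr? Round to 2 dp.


Q = 0.68 * 3373 * 11.5 = 26376.86 BTU/hr

26376.86 BTU/hr


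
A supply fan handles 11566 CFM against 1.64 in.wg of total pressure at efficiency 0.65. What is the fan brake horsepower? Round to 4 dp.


BHP = 11566 * 1.64 / (6356 * 0.65) = 4.5912 hp

4.5912 hp


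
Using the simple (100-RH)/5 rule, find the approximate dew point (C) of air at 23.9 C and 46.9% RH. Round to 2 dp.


Td = 23.9 - (100-46.9)/5 = 13.28 C

13.28 C


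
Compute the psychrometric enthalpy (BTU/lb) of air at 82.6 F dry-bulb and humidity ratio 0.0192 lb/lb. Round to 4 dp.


h = 0.24*82.6 + 0.0192*(1061+0.444*82.6) = 40.8993 BTU/lb

40.8993 BTU/lb


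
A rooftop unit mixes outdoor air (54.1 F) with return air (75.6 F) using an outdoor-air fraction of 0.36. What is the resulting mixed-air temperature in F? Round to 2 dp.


T_mix = 0.36*54.1 + 0.64*75.6 = 67.86 F

67.86 F


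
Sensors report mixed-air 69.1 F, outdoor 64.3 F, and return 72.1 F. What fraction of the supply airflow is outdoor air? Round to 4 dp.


frac = (69.1 - 72.1) / (64.3 - 72.1) = 0.3846

0.3846


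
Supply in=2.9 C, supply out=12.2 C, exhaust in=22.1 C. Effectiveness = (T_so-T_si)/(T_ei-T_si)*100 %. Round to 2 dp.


eff = (12.2-2.9)/(22.1-2.9)*100 = 48.44 %

48.44 %


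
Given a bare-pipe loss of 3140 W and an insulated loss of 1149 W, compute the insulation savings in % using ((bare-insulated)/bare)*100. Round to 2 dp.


Savings = ((3140-1149)/3140)*100 = 63.41 %

63.41 %


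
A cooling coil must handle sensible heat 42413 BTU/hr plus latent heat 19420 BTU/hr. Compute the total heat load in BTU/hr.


Qt = 42413 + 19420 = 61833 BTU/hr

61833 BTU/hr


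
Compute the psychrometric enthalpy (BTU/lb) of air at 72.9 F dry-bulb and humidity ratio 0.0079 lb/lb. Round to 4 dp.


h = 0.24*72.9 + 0.0079*(1061+0.444*72.9) = 26.1336 BTU/lb

26.1336 BTU/lb


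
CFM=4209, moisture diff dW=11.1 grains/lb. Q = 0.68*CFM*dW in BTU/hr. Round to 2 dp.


Q = 0.68 * 4209 * 11.1 = 31769.53 BTU/hr

31769.53 BTU/hr


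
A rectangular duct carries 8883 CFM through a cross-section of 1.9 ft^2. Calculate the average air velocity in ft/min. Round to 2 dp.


V = 8883 / 1.9 = 4675.26 ft/min

4675.26 ft/min


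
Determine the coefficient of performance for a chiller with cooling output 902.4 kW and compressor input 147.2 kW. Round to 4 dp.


COP = 902.4 / 147.2 = 6.1304

6.1304


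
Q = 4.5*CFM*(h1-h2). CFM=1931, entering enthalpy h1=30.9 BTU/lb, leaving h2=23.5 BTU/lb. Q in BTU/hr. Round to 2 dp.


Q = 4.5 * 1931 * (30.9 - 23.5) = 64302.30 BTU/hr

64302.30 BTU/hr


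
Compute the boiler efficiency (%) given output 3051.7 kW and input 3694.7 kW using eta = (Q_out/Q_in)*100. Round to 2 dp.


eta = (3051.7/3694.7)*100 = 82.60 %

82.60 %


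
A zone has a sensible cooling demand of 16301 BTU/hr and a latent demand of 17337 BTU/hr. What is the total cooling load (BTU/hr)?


Qt = 16301 + 17337 = 33638 BTU/hr

33638 BTU/hr


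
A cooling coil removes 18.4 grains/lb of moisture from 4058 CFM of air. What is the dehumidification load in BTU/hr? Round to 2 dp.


Q = 0.68 * 4058 * 18.4 = 50773.70 BTU/hr

50773.70 BTU/hr


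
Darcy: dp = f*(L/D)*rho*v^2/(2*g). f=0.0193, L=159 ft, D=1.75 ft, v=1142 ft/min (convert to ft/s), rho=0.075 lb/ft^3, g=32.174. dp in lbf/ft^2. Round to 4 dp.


v_fps = 1142/60 = 19.0333 ft/s
dp = 0.0193*(159/1.75)*0.075*19.0333^2/(2*32.174) = 0.7404 lbf/ft^2

0.7404 lbf/ft^2


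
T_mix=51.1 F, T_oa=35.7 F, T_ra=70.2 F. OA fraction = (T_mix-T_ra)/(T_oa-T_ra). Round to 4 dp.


frac = (51.1 - 70.2) / (35.7 - 70.2) = 0.5536

0.5536


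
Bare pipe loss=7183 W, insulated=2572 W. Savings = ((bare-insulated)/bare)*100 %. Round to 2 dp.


Savings = ((7183-2572)/7183)*100 = 64.19 %

64.19 %


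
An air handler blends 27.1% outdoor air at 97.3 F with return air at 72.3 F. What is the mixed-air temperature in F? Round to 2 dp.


T_mix = 72.3 + (27.1/100)*(97.3-72.3) = 79.08 F

79.08 F


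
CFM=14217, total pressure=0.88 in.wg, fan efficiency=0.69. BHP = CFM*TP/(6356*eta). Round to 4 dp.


BHP = 14217 * 0.88 / (6356 * 0.69) = 2.8527 hp

2.8527 hp


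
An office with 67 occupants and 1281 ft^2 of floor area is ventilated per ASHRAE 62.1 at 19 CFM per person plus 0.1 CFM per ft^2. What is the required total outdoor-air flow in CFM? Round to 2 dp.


Total = 67*19 + 1281*0.1 = 1401.10 CFM

1401.10 CFM


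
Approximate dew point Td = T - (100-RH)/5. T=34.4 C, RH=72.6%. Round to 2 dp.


Td = 34.4 - (100-72.6)/5 = 28.92 C

28.92 C


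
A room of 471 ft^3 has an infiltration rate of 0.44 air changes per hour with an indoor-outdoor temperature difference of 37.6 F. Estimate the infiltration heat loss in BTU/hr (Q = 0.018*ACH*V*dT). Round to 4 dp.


Q = 0.018 * 0.44 * 471 * 37.6 = 140.2600 BTU/hr

140.2600 BTU/hr


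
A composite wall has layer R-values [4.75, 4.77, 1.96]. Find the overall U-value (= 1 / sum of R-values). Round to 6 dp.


R_total = 4.75 + 4.77 + 1.96 = 11.48
U = 1/11.48 = 0.087108

0.087108


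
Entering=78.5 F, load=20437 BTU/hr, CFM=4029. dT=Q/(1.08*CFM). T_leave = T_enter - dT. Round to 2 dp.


dT = 20437/(1.08*4029) = 4.6967
T_leave = 78.5 - 4.6967 = 73.80 F

73.80 F


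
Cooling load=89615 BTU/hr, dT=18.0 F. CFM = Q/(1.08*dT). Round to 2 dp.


CFM = 89615 / (1.08 * 18.0) = 4609.83

4609.83 CFM


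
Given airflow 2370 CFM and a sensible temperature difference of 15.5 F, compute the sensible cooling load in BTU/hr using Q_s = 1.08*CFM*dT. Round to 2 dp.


Q = 1.08 * 2370 * 15.5 = 39673.80 BTU/hr

39673.80 BTU/hr


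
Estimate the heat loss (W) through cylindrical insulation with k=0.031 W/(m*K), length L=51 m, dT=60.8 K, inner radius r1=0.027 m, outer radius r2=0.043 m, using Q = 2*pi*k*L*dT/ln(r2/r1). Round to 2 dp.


Q = 2*pi*0.031*51*60.8/ln(0.043/0.027) = 1297.85 W

1297.85 W


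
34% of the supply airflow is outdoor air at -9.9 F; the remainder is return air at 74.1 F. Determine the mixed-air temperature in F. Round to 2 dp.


T_mix = 0.34*(-9.9) + 0.66*74.1 = 45.54 F

45.54 F


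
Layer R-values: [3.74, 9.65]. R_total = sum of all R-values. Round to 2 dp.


R_total = 3.74 + 9.65 = 13.39

13.39


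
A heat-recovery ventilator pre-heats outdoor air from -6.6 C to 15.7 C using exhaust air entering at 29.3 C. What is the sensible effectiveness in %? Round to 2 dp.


eff = (15.7-(-6.6))/(29.3-(-6.6))*100 = 62.12 %

62.12 %


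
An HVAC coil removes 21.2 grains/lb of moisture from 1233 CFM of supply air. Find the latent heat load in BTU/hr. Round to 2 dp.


Q = 0.68 * 1233 * 21.2 = 17774.93 BTU/hr

17774.93 BTU/hr


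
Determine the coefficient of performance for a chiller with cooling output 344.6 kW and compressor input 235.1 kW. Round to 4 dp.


COP = 344.6 / 235.1 = 1.4658

1.4658


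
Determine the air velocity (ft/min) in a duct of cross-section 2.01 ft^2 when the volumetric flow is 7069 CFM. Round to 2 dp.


V = 7069 / 2.01 = 3516.92 ft/min

3516.92 ft/min


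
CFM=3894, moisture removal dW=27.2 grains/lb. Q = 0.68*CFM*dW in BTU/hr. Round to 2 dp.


Q = 0.68 * 3894 * 27.2 = 72023.42 BTU/hr

72023.42 BTU/hr


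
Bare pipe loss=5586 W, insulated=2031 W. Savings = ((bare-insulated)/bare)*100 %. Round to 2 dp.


Savings = ((5586-2031)/5586)*100 = 63.64 %

63.64 %


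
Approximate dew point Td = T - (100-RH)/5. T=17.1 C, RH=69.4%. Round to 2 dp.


Td = 17.1 - (100-69.4)/5 = 10.98 C

10.98 C


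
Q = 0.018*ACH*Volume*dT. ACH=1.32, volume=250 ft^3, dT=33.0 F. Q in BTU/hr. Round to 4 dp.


Q = 0.018 * 1.32 * 250 * 33.0 = 196.0200 BTU/hr

196.0200 BTU/hr


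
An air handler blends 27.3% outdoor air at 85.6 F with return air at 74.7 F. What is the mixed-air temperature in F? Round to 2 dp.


T_mix = 74.7 + (27.3/100)*(85.6-74.7) = 77.68 F

77.68 F


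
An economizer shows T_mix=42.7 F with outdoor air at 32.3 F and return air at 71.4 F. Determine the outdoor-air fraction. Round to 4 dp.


frac = (42.7 - 71.4) / (32.3 - 71.4) = 0.7340

0.7340


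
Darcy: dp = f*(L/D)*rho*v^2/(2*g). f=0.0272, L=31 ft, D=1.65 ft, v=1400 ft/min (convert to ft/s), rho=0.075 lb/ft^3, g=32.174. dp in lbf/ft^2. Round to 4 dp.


v_fps = 1400/60 = 23.3333 ft/s
dp = 0.0272*(31/1.65)*0.075*23.3333^2/(2*32.174) = 0.3243 lbf/ft^2

0.3243 lbf/ft^2


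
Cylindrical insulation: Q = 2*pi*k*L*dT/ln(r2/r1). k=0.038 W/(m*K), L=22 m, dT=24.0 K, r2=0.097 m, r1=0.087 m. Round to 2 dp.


Q = 2*pi*0.038*22*24.0/ln(0.097/0.087) = 1158.66 W

1158.66 W


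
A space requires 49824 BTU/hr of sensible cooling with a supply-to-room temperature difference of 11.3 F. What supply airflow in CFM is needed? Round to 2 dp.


CFM = 49824 / (1.08 * 11.3) = 4082.60

4082.60 CFM


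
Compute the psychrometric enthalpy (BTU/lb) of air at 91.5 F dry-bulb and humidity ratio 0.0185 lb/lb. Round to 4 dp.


h = 0.24*91.5 + 0.0185*(1061+0.444*91.5) = 42.3401 BTU/lb

42.3401 BTU/lb


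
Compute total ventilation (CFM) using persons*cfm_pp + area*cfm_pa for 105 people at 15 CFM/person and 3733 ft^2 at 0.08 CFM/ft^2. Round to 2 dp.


Total = 105*15 + 3733*0.08 = 1873.64 CFM

1873.64 CFM


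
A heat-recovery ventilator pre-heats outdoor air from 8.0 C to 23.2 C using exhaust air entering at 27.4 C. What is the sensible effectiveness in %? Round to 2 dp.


eff = (23.2-8.0)/(27.4-8.0)*100 = 78.35 %

78.35 %


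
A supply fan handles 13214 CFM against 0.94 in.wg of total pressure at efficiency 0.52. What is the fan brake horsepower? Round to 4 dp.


BHP = 13214 * 0.94 / (6356 * 0.52) = 3.7582 hp

3.7582 hp


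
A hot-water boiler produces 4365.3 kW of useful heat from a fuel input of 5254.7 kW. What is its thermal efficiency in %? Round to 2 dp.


eta = (4365.3/5254.7)*100 = 83.07 %

83.07 %


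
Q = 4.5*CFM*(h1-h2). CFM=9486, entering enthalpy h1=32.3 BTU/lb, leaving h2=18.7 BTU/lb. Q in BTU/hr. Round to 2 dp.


Q = 4.5 * 9486 * (32.3 - 18.7) = 580543.20 BTU/hr

580543.20 BTU/hr


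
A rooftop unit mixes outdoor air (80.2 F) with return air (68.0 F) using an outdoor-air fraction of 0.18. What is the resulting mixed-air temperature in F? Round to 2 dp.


T_mix = 0.18*80.2 + 0.82*68.0 = 70.20 F

70.20 F


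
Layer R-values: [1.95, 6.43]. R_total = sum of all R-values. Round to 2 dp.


R_total = 1.95 + 6.43 = 8.38

8.38


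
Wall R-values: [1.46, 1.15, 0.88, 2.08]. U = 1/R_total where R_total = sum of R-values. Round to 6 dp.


R_total = 1.46 + 1.15 + 0.88 + 2.08 = 5.57
U = 1/5.57 = 0.179533

0.179533


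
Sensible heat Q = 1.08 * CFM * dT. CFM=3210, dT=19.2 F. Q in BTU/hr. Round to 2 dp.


Q = 1.08 * 3210 * 19.2 = 66562.56 BTU/hr

66562.56 BTU/hr


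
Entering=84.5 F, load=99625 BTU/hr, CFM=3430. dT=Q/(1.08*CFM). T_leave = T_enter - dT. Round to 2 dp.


dT = 99625/(1.08*3430) = 26.8937
T_leave = 84.5 - 26.8937 = 57.61 F

57.61 F


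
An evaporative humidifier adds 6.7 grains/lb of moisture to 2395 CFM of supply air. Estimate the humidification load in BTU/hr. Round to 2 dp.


Q = 0.68 * 2395 * 6.7 = 10911.62 BTU/hr

10911.62 BTU/hr


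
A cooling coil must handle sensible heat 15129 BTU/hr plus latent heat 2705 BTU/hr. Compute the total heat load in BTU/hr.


Qt = 15129 + 2705 = 17834 BTU/hr

17834 BTU/hr


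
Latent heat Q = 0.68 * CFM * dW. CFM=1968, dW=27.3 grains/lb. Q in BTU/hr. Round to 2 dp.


Q = 0.68 * 1968 * 27.3 = 36533.95 BTU/hr

36533.95 BTU/hr


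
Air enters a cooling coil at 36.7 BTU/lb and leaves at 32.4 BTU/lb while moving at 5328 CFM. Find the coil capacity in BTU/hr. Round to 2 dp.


Q = 4.5 * 5328 * (36.7 - 32.4) = 103096.80 BTU/hr

103096.80 BTU/hr


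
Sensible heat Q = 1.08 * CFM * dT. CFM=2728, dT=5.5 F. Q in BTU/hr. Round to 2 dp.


Q = 1.08 * 2728 * 5.5 = 16204.32 BTU/hr

16204.32 BTU/hr


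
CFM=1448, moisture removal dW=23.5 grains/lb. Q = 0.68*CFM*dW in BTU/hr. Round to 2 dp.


Q = 0.68 * 1448 * 23.5 = 23139.04 BTU/hr

23139.04 BTU/hr


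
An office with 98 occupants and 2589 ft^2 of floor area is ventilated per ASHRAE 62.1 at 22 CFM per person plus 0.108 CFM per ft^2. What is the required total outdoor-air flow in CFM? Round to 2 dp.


Total = 98*22 + 2589*0.108 = 2435.61 CFM

2435.61 CFM


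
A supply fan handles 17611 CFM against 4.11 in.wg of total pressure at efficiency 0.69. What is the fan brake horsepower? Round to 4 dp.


BHP = 17611 * 4.11 / (6356 * 0.69) = 16.5041 hp

16.5041 hp


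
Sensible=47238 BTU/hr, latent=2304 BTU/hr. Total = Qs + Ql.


Qt = 47238 + 2304 = 49542 BTU/hr

49542 BTU/hr


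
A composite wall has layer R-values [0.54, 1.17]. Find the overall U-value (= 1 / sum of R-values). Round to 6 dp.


R_total = 0.54 + 1.17 = 1.71
U = 1/1.71 = 0.584795

0.584795


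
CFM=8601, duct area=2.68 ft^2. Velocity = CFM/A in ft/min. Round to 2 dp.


V = 8601 / 2.68 = 3209.33 ft/min

3209.33 ft/min


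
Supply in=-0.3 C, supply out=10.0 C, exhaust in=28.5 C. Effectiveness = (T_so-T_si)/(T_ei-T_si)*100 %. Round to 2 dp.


eff = (10.0-(-0.3))/(28.5-(-0.3))*100 = 35.76 %

35.76 %


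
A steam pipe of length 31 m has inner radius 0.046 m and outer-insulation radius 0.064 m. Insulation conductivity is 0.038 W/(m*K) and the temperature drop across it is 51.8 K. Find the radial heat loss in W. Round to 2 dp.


Q = 2*pi*0.038*31*51.8/ln(0.064/0.046) = 1160.98 W

1160.98 W


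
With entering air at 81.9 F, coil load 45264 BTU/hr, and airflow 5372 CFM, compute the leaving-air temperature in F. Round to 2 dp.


dT = 45264/(1.08*5372) = 7.8018
T_leave = 81.9 - 7.8018 = 74.10 F

74.10 F


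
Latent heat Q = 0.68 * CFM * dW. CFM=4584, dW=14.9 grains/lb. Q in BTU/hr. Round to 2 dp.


Q = 0.68 * 4584 * 14.9 = 46445.09 BTU/hr

46445.09 BTU/hr


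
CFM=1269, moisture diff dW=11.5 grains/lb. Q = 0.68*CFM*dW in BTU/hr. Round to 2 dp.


Q = 0.68 * 1269 * 11.5 = 9923.58 BTU/hr

9923.58 BTU/hr


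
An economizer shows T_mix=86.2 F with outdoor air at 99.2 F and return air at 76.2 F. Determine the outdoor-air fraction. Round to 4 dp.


frac = (86.2 - 76.2) / (99.2 - 76.2) = 0.4348

0.4348


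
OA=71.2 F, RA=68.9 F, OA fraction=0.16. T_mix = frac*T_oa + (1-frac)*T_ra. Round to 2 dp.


T_mix = 0.16*71.2 + 0.84*68.9 = 69.27 F

69.27 F


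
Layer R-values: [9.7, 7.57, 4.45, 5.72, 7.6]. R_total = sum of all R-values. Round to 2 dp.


R_total = 9.7 + 7.57 + 4.45 + 5.72 + 7.6 = 35.04

35.04


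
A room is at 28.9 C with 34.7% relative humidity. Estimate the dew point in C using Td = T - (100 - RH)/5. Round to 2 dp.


Td = 28.9 - (100-34.7)/5 = 15.84 C

15.84 C


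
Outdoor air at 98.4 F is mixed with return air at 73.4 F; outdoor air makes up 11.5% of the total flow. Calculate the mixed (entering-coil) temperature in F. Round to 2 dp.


T_mix = 73.4 + (11.5/100)*(98.4-73.4) = 76.28 F

76.28 F


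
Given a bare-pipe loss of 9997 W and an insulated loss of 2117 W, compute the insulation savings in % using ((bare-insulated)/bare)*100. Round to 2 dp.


Savings = ((9997-2117)/9997)*100 = 78.82 %

78.82 %


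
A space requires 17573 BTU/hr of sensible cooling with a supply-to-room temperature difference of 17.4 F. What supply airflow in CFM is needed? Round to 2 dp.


CFM = 17573 / (1.08 * 17.4) = 935.13

935.13 CFM


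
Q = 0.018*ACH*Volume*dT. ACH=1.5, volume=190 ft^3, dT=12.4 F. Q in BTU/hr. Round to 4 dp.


Q = 0.018 * 1.5 * 190 * 12.4 = 63.6120 BTU/hr

63.6120 BTU/hr


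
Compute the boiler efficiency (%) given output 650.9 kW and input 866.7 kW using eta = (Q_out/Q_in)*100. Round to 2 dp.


eta = (650.9/866.7)*100 = 75.10 %

75.10 %


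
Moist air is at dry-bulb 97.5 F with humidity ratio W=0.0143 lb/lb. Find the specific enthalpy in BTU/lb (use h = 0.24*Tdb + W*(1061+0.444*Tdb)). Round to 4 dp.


h = 0.24*97.5 + 0.0143*(1061+0.444*97.5) = 39.1913 BTU/lb

39.1913 BTU/lb


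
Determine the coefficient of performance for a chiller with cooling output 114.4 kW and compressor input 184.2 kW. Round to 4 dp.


COP = 114.4 / 184.2 = 0.6211

0.6211


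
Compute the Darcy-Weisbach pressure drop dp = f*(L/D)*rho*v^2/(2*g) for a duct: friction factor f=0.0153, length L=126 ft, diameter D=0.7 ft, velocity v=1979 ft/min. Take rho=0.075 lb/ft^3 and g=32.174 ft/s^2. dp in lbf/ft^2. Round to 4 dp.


v_fps = 1979/60 = 32.9833 ft/s
dp = 0.0153*(126/0.7)*0.075*32.9833^2/(2*32.174) = 3.4920 lbf/ft^2

3.4920 lbf/ft^2


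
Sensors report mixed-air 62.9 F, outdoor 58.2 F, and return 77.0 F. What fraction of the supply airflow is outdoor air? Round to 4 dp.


frac = (62.9 - 77.0) / (58.2 - 77.0) = 0.7500

0.7500


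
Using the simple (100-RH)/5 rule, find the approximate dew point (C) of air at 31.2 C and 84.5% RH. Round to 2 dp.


Td = 31.2 - (100-84.5)/5 = 28.10 C

28.10 C


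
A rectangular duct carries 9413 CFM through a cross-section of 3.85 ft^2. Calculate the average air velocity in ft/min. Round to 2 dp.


V = 9413 / 3.85 = 2444.94 ft/min

2444.94 ft/min


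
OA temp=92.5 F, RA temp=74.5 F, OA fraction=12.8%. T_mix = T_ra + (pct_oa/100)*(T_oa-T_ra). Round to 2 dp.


T_mix = 74.5 + (12.8/100)*(92.5-74.5) = 76.80 F

76.80 F


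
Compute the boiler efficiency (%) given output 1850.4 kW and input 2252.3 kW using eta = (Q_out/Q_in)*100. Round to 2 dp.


eta = (1850.4/2252.3)*100 = 82.16 %

82.16 %


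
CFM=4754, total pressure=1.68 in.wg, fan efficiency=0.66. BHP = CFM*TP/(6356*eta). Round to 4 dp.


BHP = 4754 * 1.68 / (6356 * 0.66) = 1.9039 hp

1.9039 hp


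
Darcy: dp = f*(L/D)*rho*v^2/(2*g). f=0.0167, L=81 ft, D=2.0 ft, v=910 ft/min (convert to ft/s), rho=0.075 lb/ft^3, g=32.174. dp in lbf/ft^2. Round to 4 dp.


v_fps = 910/60 = 15.1667 ft/s
dp = 0.0167*(81/2.0)*0.075*15.1667^2/(2*32.174) = 0.1813 lbf/ft^2

0.1813 lbf/ft^2


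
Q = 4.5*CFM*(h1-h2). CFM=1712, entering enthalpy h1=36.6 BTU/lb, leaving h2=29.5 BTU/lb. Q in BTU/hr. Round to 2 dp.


Q = 4.5 * 1712 * (36.6 - 29.5) = 54698.40 BTU/hr

54698.40 BTU/hr


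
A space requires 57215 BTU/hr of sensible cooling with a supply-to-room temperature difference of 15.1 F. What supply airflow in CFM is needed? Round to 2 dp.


CFM = 57215 / (1.08 * 15.1) = 3508.40

3508.40 CFM


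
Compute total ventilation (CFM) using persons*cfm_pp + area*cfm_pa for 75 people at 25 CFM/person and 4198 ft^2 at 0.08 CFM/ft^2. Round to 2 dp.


Total = 75*25 + 4198*0.08 = 2210.84 CFM

2210.84 CFM


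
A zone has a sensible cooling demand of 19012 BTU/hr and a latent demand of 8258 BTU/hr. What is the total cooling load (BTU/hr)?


Qt = 19012 + 8258 = 27270 BTU/hr

27270 BTU/hr


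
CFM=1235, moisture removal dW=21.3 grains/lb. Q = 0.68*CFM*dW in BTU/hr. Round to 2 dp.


Q = 0.68 * 1235 * 21.3 = 17887.74 BTU/hr

17887.74 BTU/hr


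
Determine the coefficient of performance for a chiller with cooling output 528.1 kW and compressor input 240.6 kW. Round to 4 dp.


COP = 528.1 / 240.6 = 2.1949

2.1949


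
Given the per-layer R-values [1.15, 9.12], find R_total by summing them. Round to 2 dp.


R_total = 1.15 + 9.12 = 10.27

10.27


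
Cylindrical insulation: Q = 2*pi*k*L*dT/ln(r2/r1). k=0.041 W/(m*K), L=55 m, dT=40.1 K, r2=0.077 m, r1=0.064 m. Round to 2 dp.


Q = 2*pi*0.041*55*40.1/ln(0.077/0.064) = 3072.43 W

3072.43 W


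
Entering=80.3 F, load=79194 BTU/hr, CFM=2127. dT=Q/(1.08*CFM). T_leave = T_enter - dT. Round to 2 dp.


dT = 79194/(1.08*2127) = 34.4747
T_leave = 80.3 - 34.4747 = 45.83 F

45.83 F


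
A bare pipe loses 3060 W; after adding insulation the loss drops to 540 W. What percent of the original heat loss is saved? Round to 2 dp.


Savings = ((3060-540)/3060)*100 = 82.35 %

82.35 %


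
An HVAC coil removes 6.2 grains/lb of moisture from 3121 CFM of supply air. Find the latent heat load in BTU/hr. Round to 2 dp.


Q = 0.68 * 3121 * 6.2 = 13158.14 BTU/hr

13158.14 BTU/hr


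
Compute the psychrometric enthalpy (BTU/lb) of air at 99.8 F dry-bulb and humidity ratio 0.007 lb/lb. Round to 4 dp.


h = 0.24*99.8 + 0.007*(1061+0.444*99.8) = 31.6892 BTU/lb

31.6892 BTU/lb


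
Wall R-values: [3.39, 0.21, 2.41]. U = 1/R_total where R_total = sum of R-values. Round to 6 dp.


R_total = 3.39 + 0.21 + 2.41 = 6.01
U = 1/6.01 = 0.166389

0.166389


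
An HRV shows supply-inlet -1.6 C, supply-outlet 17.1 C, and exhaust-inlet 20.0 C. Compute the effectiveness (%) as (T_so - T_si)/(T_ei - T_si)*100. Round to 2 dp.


eff = (17.1-(-1.6))/(20.0-(-1.6))*100 = 86.57 %

86.57 %


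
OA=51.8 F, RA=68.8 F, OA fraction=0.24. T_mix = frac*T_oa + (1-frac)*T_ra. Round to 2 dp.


T_mix = 0.24*51.8 + 0.76*68.8 = 64.72 F

64.72 F


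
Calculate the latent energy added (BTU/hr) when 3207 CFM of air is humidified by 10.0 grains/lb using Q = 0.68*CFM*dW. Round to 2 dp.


Q = 0.68 * 3207 * 10.0 = 21807.60 BTU/hr

21807.60 BTU/hr


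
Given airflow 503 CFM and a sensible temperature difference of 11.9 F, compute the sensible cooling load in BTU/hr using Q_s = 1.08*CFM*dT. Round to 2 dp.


Q = 1.08 * 503 * 11.9 = 6464.56 BTU/hr

6464.56 BTU/hr


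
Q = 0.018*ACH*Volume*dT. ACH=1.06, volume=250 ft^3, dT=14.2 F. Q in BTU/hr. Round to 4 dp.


Q = 0.018 * 1.06 * 250 * 14.2 = 67.7340 BTU/hr

67.7340 BTU/hr


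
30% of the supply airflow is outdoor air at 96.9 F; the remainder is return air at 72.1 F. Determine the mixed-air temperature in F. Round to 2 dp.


T_mix = 0.3*96.9 + 0.7*72.1 = 79.54 F

79.54 F


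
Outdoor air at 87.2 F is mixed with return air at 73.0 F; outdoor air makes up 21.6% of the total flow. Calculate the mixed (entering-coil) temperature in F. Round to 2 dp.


T_mix = 73.0 + (21.6/100)*(87.2-73.0) = 76.07 F

76.07 F


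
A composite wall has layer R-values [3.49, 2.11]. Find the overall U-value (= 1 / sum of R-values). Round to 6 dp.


R_total = 3.49 + 2.11 = 5.60
U = 1/5.60 = 0.178571

0.178571


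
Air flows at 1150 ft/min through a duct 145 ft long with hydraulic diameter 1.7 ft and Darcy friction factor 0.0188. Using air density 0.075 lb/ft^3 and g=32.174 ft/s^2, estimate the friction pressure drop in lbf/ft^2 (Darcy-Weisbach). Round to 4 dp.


v_fps = 1150/60 = 19.1667 ft/s
dp = 0.0188*(145/1.7)*0.075*19.1667^2/(2*32.174) = 0.6866 lbf/ft^2

0.6866 lbf/ft^2


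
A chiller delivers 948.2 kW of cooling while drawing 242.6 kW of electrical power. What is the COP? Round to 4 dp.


COP = 948.2 / 242.6 = 3.9085

3.9085


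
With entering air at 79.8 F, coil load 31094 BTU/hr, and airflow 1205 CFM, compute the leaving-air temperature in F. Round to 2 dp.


dT = 31094/(1.08*1205) = 23.8927
T_leave = 79.8 - 23.8927 = 55.91 F

55.91 F


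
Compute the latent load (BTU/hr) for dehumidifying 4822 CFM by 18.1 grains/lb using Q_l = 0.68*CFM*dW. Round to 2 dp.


Q = 0.68 * 4822 * 18.1 = 59349.18 BTU/hr

59349.18 BTU/hr


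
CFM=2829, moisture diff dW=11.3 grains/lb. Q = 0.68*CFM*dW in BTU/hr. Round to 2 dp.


Q = 0.68 * 2829 * 11.3 = 21738.04 BTU/hr

21738.04 BTU/hr


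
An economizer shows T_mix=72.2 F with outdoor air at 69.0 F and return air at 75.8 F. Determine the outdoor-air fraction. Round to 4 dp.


frac = (72.2 - 75.8) / (69.0 - 75.8) = 0.5294

0.5294


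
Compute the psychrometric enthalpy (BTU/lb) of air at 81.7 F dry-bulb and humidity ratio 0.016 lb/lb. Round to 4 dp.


h = 0.24*81.7 + 0.016*(1061+0.444*81.7) = 37.1644 BTU/lb

37.1644 BTU/lb


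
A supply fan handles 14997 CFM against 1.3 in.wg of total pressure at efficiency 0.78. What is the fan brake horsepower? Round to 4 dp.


BHP = 14997 * 1.3 / (6356 * 0.78) = 3.9325 hp

3.9325 hp


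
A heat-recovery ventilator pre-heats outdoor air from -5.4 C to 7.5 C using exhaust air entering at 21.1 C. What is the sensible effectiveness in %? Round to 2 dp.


eff = (7.5-(-5.4))/(21.1-(-5.4))*100 = 48.68 %

48.68 %


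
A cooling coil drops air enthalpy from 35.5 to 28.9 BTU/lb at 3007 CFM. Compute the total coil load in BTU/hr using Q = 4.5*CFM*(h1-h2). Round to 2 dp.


Q = 4.5 * 3007 * (35.5 - 28.9) = 89307.90 BTU/hr

89307.90 BTU/hr


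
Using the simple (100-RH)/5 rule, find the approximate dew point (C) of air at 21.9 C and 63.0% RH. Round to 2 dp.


Td = 21.9 - (100-63.0)/5 = 14.50 C

14.50 C


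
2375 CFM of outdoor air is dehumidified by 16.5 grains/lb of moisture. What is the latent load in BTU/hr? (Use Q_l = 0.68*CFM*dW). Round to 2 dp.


Q = 0.68 * 2375 * 16.5 = 26647.50 BTU/hr

26647.50 BTU/hr


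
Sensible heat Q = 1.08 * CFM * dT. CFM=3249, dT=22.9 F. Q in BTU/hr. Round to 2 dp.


Q = 1.08 * 3249 * 22.9 = 80354.27 BTU/hr

80354.27 BTU/hr


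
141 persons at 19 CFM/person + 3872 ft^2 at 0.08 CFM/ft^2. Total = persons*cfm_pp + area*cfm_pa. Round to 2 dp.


Total = 141*19 + 3872*0.08 = 2988.76 CFM

2988.76 CFM


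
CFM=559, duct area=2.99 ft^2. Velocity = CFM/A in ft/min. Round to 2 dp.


V = 559 / 2.99 = 186.96 ft/min

186.96 ft/min


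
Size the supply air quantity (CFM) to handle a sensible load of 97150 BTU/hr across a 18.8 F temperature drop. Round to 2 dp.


CFM = 97150 / (1.08 * 18.8) = 4784.77

4784.77 CFM


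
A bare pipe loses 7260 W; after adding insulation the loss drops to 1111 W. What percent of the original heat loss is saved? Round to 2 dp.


Savings = ((7260-1111)/7260)*100 = 84.70 %

84.70 %


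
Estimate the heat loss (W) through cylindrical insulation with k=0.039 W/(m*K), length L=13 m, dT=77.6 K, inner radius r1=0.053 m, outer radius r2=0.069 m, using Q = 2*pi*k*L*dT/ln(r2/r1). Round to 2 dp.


Q = 2*pi*0.039*13*77.6/ln(0.069/0.053) = 937.02 W

937.02 W


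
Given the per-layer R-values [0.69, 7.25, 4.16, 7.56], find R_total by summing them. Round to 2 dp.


R_total = 0.69 + 7.25 + 4.16 + 7.56 = 19.66

19.66


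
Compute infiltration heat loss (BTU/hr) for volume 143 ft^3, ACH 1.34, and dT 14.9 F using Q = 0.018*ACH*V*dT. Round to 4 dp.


Q = 0.018 * 1.34 * 143 * 14.9 = 51.3925 BTU/hr

51.3925 BTU/hr


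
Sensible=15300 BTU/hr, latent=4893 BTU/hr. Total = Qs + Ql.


Qt = 15300 + 4893 = 20193 BTU/hr

20193 BTU/hr
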